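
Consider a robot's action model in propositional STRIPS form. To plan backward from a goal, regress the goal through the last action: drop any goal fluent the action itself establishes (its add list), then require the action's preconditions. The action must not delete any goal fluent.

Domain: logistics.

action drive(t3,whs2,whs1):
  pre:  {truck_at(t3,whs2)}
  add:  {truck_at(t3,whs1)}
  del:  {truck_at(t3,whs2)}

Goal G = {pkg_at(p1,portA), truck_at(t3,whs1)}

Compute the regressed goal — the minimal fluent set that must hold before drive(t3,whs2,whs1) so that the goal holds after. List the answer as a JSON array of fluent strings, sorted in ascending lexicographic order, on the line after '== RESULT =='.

Regress:
  G ∩ del = {}  (empty — regression defined)
  G \ add = {pkg_at(p1,portA), truck_at(t3,whs1)} \ {truck_at(t3,whs1)} = {pkg_at(p1,portA)}
  ∪ pre   = {pkg_at(p1,portA)} ∪ {truck_at(t3,whs2)}
          = {pkg_at(p1,portA), truck_at(t3,whs2)}

== RESULT ==
["pkg_at(p1,portA)", "truck_at(t3,whs2)"]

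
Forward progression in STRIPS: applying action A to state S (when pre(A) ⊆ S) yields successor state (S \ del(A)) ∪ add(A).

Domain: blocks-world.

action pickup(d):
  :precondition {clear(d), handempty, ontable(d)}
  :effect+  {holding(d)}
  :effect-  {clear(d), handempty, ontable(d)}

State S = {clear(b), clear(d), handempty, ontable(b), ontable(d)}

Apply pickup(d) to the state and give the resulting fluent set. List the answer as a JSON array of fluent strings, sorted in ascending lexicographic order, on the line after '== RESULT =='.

Progress:
  pre ⊆ S: {clear(d), handempty, ontable(d)} ⊆ S  — applicable
  S \ del = {clear(b), ontable(b)}
  ∪ add   = {clear(b), holding(d), ontable(b)}

== RESULT ==
["clear(b)", "holding(d)", "ontable(b)"]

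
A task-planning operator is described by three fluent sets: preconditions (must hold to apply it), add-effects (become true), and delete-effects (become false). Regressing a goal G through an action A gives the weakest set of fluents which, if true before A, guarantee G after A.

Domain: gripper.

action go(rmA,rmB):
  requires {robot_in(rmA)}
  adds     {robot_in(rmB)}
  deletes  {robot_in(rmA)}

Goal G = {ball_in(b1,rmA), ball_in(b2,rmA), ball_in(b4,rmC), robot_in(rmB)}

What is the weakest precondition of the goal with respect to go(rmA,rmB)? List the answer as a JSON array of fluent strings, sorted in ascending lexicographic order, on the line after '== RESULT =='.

Regress:
  G ∩ del = {}  (empty — regression defined)
  G \ add = {ball_in(b1,rmA), ball_in(b2,rmA), ball_in(b4,rmC), robot_in(rmB)} \ {robot_in(rmB)} = {ball_in(b1,rmA), ball_in(b2,rmA), ball_in(b4,rmC)}
  ∪ pre   = {ball_in(b1,rmA), ball_in(b2,rmA), ball_in(b4,rmC)} ∪ {robot_in(rmA)}
          = {ball_in(b1,rmA), ball_in(b2,rmA), ball_in(b4,rmC), robot_in(rmA)}

== RESULT ==
["ball_in(b1,rmA)", "ball_in(b2,rmA)", "ball_in(b4,rmC)", "robot_in(rmA)"]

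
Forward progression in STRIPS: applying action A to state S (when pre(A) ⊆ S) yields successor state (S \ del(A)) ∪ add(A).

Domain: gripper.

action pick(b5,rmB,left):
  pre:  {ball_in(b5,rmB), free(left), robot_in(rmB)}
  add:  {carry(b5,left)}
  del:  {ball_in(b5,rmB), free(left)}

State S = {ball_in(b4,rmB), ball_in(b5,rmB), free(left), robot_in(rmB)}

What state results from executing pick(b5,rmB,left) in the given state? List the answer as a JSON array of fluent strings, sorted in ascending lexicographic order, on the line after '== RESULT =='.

Progress:
  pre ⊆ S: {ball_in(b5,rmB), free(left), robot_in(rmB)} ⊆ S  — applicable
  S \ del = {ball_in(b4,rmB), robot_in(rmB)}
  ∪ add   = {ball_in(b4,rmB), carry(b5,left), robot_in(rmB)}

== RESULT ==
["ball_in(b4,rmB)", "carry(b5,left)", "robot_in(rmB)"]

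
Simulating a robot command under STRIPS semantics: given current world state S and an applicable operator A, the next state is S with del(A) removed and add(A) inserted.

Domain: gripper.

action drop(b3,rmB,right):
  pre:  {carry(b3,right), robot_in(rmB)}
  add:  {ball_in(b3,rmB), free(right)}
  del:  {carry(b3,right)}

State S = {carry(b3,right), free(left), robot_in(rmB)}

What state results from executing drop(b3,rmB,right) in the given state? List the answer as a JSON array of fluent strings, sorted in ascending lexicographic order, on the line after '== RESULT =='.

Progress:
  pre ⊆ S: {carry(b3,right), robot_in(rmB)} ⊆ S  — applicable
  S \ del = {free(left), robot_in(rmB)}
  ∪ add   = {ball_in(b3,rmB), free(left), free(right), robot_in(rmB)}

== RESULT ==
["ball_in(b3,rmB)", "free(left)", "free(right)", "robot_in(rmB)"]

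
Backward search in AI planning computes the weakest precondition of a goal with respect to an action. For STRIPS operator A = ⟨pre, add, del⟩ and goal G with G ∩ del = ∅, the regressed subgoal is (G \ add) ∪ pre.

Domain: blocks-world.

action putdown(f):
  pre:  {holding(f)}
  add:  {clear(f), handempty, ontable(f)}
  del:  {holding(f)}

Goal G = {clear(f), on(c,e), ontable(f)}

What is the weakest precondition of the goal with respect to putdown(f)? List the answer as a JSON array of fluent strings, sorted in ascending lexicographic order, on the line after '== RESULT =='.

Regress:
  G ∩ del = {}  (empty — regression defined)
  G \ add = {clear(f), on(c,e), ontable(f)} \ {clear(f), handempty, ontable(f)} = {on(c,e)}
  ∪ pre   = {on(c,e)} ∪ {holding(f)}
          = {holding(f), on(c,e)}

== RESULT ==
["holding(f)", "on(c,e)"]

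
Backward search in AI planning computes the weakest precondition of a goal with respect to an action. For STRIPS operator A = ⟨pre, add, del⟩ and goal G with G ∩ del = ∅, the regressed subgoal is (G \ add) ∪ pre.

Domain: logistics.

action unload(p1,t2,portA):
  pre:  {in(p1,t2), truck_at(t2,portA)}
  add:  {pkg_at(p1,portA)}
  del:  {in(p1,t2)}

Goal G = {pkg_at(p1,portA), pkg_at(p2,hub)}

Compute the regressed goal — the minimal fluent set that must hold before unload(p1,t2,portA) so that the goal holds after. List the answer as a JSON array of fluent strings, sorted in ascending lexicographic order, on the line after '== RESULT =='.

Compute (G \ add) ∪ pre:
  G ∩ del = {}  (empty — regression defined)
  G \ add = {pkg_at(p1,portA), pkg_at(p2,hub)} \ {pkg_at(p1,portA)} = {pkg_at(p2,hub)}
  ∪ pre   = {pkg_at(p2,hub)} ∪ {in(p1,t2), truck_at(t2,portA)}
          = {in(p1,t2), pkg_at(p2,hub), truck_at(t2,portA)}

== RESULT ==
["in(p1,t2)", "pkg_at(p2,hub)", "truck_at(t2,portA)"]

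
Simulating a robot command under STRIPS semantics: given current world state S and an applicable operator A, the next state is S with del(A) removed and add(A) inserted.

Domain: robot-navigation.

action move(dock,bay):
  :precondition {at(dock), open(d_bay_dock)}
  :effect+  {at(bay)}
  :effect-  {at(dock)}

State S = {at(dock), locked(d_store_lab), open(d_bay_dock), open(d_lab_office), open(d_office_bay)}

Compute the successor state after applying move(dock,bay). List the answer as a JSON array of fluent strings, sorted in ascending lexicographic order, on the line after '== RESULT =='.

Compute (S \ del) ∪ add:
  pre ⊆ S: {at(dock), open(d_bay_dock)} ⊆ S  — applicable
  S \ del = {locked(d_store_lab), open(d_bay_dock), open(d_lab_office), open(d_office_bay)}
  ∪ add   = {at(bay), locked(d_store_lab), open(d_bay_dock), open(d_lab_office), open(d_office_bay)}

== RESULT ==
["at(bay)", "locked(d_store_lab)", "open(d_bay_dock)", "open(d_lab_office)", "open(d_office_bay)"]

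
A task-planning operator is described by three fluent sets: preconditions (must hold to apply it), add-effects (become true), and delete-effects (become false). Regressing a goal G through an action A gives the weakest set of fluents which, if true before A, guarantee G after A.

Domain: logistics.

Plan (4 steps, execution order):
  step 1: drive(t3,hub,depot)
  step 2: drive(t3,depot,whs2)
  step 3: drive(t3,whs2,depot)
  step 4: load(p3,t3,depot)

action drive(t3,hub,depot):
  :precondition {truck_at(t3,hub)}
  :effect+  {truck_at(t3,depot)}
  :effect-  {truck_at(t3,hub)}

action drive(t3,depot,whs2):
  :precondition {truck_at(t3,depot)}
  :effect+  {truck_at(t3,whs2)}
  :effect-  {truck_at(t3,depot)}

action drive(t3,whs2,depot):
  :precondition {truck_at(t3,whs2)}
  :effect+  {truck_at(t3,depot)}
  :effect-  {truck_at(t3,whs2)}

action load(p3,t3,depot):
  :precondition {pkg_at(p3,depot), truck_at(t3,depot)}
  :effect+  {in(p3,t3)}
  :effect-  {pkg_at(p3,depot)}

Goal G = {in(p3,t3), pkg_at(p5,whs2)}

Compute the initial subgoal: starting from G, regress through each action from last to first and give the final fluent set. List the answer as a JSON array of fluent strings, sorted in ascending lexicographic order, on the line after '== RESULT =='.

Regress step by step:
  through step 4 (load(p3,t3,depot)): drop {in(p3,t3)}, keep {pkg_at(p5,whs2)}, require {pkg_at(p3,depot), truck_at(t3,depot)}
    → {pkg_at(p3,depot), pkg_at(p5,whs2), truck_at(t3,depot)}
  through step 3 (drive(t3,whs2,depot)): drop {truck_at(t3,depot)}, keep {pkg_at(p3,depot), pkg_at(p5,whs2)}, require {truck_at(t3,whs2)}
    → {pkg_at(p3,depot), pkg_at(p5,whs2), truck_at(t3,whs2)}
  through step 2 (drive(t3,depot,whs2)): drop {truck_at(t3,whs2)}, keep {pkg_at(p3,depot), pkg_at(p5,whs2)}, require {truck_at(t3,depot)}
    → {pkg_at(p3,depot), pkg_at(p5,whs2), truck_at(t3,depot)}
  through step 1 (drive(t3,hub,depot)): drop {truck_at(t3,depot)}, keep {pkg_at(p3,depot), pkg_at(p5,whs2)}, require {truck_at(t3,hub)}
    → {pkg_at(p3,depot), pkg_at(p5,whs2), truck_at(t3,hub)}

== RESULT ==
["pkg_at(p3,depot)", "pkg_at(p5,whs2)", "truck_at(t3,hub)"]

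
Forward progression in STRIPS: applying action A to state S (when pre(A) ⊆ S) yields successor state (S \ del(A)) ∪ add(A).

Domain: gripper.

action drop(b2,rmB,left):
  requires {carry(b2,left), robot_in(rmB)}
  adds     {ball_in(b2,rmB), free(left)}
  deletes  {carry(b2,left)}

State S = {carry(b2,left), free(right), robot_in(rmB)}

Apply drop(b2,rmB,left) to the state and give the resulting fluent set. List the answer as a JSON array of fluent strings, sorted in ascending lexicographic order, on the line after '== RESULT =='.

Progress:
  pre ⊆ S: {carry(b2,left), robot_in(rmB)} ⊆ S  — applicable
  S \ del = {free(right), robot_in(rmB)}
  ∪ add   = {ball_in(b2,rmB), free(left), free(right), robot_in(rmB)}

== RESULT ==
["ball_in(b2,rmB)", "free(left)", "free(right)", "robot_in(rmB)"]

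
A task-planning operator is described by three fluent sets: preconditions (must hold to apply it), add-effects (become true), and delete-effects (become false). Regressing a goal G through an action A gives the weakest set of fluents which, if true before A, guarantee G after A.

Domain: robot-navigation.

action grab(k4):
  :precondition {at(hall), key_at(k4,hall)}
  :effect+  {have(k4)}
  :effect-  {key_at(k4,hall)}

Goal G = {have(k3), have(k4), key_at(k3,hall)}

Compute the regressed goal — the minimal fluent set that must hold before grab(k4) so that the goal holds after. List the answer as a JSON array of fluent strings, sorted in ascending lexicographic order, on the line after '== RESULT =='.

Compute (G \ add) ∪ pre:
  G ∩ del = {}  (empty — regression defined)
  G \ add = {have(k3), have(k4), key_at(k3,hall)} \ {have(k4)} = {have(k3), key_at(k3,hall)}
  ∪ pre   = {have(k3), key_at(k3,hall)} ∪ {at(hall), key_at(k4,hall)}
          = {at(hall), have(k3), key_at(k3,hall), key_at(k4,hall)}

== RESULT ==
["at(hall)", "have(k3)", "key_at(k3,hall)", "key_at(k4,hall)"]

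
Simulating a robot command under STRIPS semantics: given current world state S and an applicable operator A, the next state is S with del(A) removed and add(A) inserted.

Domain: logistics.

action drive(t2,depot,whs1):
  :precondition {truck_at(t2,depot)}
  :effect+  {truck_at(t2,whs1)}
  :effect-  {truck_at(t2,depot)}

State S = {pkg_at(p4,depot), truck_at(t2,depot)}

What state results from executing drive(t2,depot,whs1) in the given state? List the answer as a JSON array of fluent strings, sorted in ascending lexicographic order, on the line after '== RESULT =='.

Progress:
  pre ⊆ S: {truck_at(t2,depot)} ⊆ S  — applicable
  S \ del = {pkg_at(p4,depot)}
  ∪ add   = {pkg_at(p4,depot), truck_at(t2,whs1)}

== RESULT ==
["pkg_at(p4,depot)", "truck_at(t2,whs1)"]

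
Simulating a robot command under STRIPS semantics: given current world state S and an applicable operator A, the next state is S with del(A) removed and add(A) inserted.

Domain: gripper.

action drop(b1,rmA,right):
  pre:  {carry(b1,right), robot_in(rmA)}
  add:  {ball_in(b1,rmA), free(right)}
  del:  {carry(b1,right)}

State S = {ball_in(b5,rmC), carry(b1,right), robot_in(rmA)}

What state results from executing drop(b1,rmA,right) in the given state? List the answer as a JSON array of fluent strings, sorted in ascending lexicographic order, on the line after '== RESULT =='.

Compute (S \ del) ∪ add:
  pre ⊆ S: {carry(b1,right), robot_in(rmA)} ⊆ S  — applicable
  S \ del = {ball_in(b5,rmC), robot_in(rmA)}
  ∪ add   = {ball_in(b1,rmA), ball_in(b5,rmC), free(right), robot_in(rmA)}

== RESULT ==
["ball_in(b1,rmA)", "ball_in(b5,rmC)", "free(right)", "robot_in(rmA)"]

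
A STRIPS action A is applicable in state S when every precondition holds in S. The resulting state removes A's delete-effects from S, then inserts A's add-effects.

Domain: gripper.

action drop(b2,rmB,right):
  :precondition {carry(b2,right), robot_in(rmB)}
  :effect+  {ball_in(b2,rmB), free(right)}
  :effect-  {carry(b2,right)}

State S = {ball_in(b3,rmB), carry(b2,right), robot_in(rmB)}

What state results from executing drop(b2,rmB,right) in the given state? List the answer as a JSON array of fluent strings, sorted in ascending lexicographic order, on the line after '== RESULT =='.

Compute (S \ del) ∪ add:
  pre ⊆ S: {carry(b2,right), robot_in(rmB)} ⊆ S  — applicable
  S \ del = {ball_in(b3,rmB), robot_in(rmB)}
  ∪ add   = {ball_in(b2,rmB), ball_in(b3,rmB), free(right), robot_in(rmB)}

== RESULT ==
["ball_in(b2,rmB)", "ball_in(b3,rmB)", "free(right)", "robot_in(rmB)"]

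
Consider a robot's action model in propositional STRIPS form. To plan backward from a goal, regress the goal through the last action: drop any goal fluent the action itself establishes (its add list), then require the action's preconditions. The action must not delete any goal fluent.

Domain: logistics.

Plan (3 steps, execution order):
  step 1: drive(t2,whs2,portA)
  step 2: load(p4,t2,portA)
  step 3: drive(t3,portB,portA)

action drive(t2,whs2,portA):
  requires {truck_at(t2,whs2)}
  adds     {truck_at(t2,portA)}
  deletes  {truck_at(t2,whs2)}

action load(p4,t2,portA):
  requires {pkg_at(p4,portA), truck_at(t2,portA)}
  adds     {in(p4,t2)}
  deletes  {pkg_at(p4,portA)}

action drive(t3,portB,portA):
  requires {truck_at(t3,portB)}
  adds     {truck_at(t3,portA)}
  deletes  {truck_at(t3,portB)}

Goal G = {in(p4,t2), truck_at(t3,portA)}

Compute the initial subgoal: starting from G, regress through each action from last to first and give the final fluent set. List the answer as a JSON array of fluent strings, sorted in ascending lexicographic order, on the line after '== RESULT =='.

Work backward from the goal:
  through step 3 (drive(t3,portB,portA)): drop {truck_at(t3,portA)}, keep {in(p4,t2)}, require {truck_at(t3,portB)}
    → {in(p4,t2), truck_at(t3,portB)}
  through step 2 (load(p4,t2,portA)): drop {in(p4,t2)}, keep {truck_at(t3,portB)}, require {pkg_at(p4,portA), truck_at(t2,portA)}
    → {pkg_at(p4,portA), truck_at(t2,portA), truck_at(t3,portB)}
  through step 1 (drive(t2,whs2,portA)): drop {truck_at(t2,portA)}, keep {pkg_at(p4,portA), truck_at(t3,portB)}, require {truck_at(t2,whs2)}
    → {pkg_at(p4,portA), truck_at(t2,whs2), truck_at(t3,portB)}

== RESULT ==
["pkg_at(p4,portA)", "truck_at(t2,whs2)", "truck_at(t3,portB)"]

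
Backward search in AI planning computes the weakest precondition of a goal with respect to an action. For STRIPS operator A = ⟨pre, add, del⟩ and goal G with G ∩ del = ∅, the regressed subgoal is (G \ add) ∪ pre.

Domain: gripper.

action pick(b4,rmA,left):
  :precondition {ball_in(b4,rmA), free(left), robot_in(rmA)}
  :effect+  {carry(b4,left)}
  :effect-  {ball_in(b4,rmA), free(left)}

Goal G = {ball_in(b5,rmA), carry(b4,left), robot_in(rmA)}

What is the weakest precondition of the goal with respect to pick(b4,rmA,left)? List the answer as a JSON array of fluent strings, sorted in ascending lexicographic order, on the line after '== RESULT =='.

Regress:
  G ∩ del = {}  (empty — regression defined)
  G \ add = {ball_in(b5,rmA), carry(b4,left), robot_in(rmA)} \ {carry(b4,left)} = {ball_in(b5,rmA), robot_in(rmA)}
  ∪ pre   = {ball_in(b5,rmA), robot_in(rmA)} ∪ {ball_in(b4,rmA), free(left), robot_in(rmA)}
          = {ball_in(b4,rmA), ball_in(b5,rmA), free(left), robot_in(rmA)}

== RESULT ==
["ball_in(b4,rmA)", "ball_in(b5,rmA)", "free(left)", "robot_in(rmA)"]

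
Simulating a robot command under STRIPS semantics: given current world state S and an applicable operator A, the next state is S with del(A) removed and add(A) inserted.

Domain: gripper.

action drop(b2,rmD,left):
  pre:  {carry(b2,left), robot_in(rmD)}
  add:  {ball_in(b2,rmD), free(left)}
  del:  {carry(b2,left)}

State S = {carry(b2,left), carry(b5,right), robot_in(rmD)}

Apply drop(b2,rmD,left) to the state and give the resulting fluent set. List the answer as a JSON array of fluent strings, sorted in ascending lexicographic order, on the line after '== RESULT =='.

Compute (S \ del) ∪ add:
  pre ⊆ S: {carry(b2,left), robot_in(rmD)} ⊆ S  — applicable
  S \ del = {carry(b5,right), robot_in(rmD)}
  ∪ add   = {ball_in(b2,rmD), carry(b5,right), free(left), robot_in(rmD)}

== RESULT ==
["ball_in(b2,rmD)", "carry(b5,right)", "free(left)", "robot_in(rmD)"]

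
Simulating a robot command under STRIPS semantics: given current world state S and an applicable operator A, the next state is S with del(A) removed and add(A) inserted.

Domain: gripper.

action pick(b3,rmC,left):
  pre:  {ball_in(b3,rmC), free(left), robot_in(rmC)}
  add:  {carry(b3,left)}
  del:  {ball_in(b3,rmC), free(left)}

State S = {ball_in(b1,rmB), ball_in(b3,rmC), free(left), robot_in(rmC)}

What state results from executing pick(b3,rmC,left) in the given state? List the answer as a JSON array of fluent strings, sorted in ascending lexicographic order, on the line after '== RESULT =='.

Compute (S \ del) ∪ add:
  pre ⊆ S: {ball_in(b3,rmC), free(left), robot_in(rmC)} ⊆ S  — applicable
  S \ del = {ball_in(b1,rmB), robot_in(rmC)}
  ∪ add   = {ball_in(b1,rmB), carry(b3,left), robot_in(rmC)}

== RESULT ==
["ball_in(b1,rmB)", "carry(b3,left)", "robot_in(rmC)"]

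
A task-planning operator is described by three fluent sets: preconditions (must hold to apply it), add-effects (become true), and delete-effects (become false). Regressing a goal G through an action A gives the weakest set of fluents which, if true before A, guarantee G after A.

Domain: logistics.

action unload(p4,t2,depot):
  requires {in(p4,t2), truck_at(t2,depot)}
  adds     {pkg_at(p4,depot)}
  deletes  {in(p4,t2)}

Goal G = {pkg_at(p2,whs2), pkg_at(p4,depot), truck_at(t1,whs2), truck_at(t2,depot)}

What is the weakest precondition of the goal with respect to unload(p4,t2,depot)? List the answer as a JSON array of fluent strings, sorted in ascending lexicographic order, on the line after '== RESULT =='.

Compute (G \ add) ∪ pre:
  G ∩ del = {}  (empty — regression defined)
  G \ add = {pkg_at(p2,whs2), pkg_at(p4,depot), truck_at(t1,whs2), truck_at(t2,depot)} \ {pkg_at(p4,depot)} = {pkg_at(p2,whs2), truck_at(t1,whs2), truck_at(t2,depot)}
  ∪ pre   = {pkg_at(p2,whs2), truck_at(t1,whs2), truck_at(t2,depot)} ∪ {in(p4,t2), truck_at(t2,depot)}
          = {in(p4,t2), pkg_at(p2,whs2), truck_at(t1,whs2), truck_at(t2,depot)}

== RESULT ==
["in(p4,t2)", "pkg_at(p2,whs2)", "truck_at(t1,whs2)", "truck_at(t2,depot)"]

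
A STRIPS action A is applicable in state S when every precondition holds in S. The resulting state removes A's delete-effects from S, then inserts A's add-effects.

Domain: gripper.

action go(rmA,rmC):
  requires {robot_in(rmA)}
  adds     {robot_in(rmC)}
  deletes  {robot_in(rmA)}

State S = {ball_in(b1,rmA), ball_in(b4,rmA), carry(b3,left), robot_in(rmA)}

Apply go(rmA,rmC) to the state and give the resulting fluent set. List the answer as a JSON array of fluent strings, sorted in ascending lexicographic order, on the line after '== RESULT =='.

Compute (S \ del) ∪ add:
  pre ⊆ S: {robot_in(rmA)} ⊆ S  — applicable
  S \ del = {ball_in(b1,rmA), ball_in(b4,rmA), carry(b3,left)}
  ∪ add   = {ball_in(b1,rmA), ball_in(b4,rmA), carry(b3,left), robot_in(rmC)}

== RESULT ==
["ball_in(b1,rmA)", "ball_in(b4,rmA)", "carry(b3,left)", "robot_in(rmC)"]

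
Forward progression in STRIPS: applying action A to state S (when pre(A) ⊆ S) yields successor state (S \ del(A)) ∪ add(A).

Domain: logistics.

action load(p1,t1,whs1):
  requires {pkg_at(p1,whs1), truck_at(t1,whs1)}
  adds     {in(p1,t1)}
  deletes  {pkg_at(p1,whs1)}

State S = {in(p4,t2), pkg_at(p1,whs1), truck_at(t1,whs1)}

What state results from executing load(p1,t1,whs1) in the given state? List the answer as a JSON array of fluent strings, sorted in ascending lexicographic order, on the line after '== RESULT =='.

Compute (S \ del) ∪ add:
  pre ⊆ S: {pkg_at(p1,whs1), truck_at(t1,whs1)} ⊆ S  — applicable
  S \ del = {in(p4,t2), truck_at(t1,whs1)}
  ∪ add   = {in(p1,t1), in(p4,t2), truck_at(t1,whs1)}

== RESULT ==
["in(p1,t1)", "in(p4,t2)", "truck_at(t1,whs1)"]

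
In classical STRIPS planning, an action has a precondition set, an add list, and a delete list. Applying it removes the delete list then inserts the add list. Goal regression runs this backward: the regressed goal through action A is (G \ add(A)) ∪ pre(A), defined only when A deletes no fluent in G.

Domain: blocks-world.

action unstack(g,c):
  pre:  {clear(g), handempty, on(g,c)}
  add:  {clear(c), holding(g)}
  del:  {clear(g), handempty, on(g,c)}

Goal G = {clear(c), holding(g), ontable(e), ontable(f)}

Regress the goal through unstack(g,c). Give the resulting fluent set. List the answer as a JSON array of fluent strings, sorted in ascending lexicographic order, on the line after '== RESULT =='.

Regress:
  G ∩ del = {}  (empty — regression defined)
  G \ add = {clear(c), holding(g), ontable(e), ontable(f)} \ {clear(c), holding(g)} = {ontable(e), ontable(f)}
  ∪ pre   = {ontable(e), ontable(f)} ∪ {clear(g), handempty, on(g,c)}
          = {clear(g), handempty, on(g,c), ontable(e), ontable(f)}

== RESULT ==
["clear(g)", "handempty", "on(g,c)", "ontable(e)", "ontable(f)"]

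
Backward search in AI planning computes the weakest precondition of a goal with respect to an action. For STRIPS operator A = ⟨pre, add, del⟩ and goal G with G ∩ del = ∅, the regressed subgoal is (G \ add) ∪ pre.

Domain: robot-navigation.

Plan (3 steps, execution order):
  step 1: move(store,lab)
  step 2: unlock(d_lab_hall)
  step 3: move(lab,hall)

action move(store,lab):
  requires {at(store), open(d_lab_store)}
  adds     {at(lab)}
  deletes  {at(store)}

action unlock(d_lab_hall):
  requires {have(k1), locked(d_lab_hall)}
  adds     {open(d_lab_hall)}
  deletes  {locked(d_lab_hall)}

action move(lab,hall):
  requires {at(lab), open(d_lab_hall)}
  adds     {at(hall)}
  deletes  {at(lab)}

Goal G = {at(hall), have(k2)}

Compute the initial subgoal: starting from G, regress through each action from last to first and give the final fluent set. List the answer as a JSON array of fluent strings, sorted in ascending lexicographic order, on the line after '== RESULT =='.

Work backward from the goal:
  through step 3 (move(lab,hall)): drop {at(hall)}, keep {have(k2)}, require {at(lab), open(d_lab_hall)}
    → {at(lab), have(k2), open(d_lab_hall)}
  through step 2 (unlock(d_lab_hall)): drop {open(d_lab_hall)}, keep {at(lab), have(k2)}, require {have(k1), locked(d_lab_hall)}
    → {at(lab), have(k1), have(k2), locked(d_lab_hall)}
  through step 1 (move(store,lab)): drop {at(lab)}, keep {have(k1), have(k2), locked(d_lab_hall)}, require {at(store), open(d_lab_store)}
    → {at(store), have(k1), have(k2), locked(d_lab_hall), open(d_lab_store)}

== RESULT ==
["at(store)", "have(k1)", "have(k2)", "locked(d_lab_hall)", "open(d_lab_store)"]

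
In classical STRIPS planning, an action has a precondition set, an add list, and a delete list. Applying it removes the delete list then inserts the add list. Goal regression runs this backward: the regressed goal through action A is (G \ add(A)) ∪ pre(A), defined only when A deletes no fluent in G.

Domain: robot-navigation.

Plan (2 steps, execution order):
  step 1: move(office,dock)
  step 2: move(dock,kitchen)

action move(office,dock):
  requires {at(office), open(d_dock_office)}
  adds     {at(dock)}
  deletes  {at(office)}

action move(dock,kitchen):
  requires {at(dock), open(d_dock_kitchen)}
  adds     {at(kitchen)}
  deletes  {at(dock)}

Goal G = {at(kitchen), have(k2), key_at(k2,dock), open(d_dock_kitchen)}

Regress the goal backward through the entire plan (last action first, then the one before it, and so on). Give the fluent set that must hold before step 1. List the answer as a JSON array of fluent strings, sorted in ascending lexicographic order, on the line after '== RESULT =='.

Work backward from the goal:
  through step 2 (move(dock,kitchen)): drop {at(kitchen)}, keep {have(k2), key_at(k2,dock), open(d_dock_kitchen)}, require {at(dock), open(d_dock_kitchen)}
    → {at(dock), have(k2), key_at(k2,dock), open(d_dock_kitchen)}
  through step 1 (move(office,dock)): drop {at(dock)}, keep {have(k2), key_at(k2,dock), open(d_dock_kitchen)}, require {at(office), open(d_dock_office)}
    → {at(office), have(k2), key_at(k2,dock), open(d_dock_kitchen), open(d_dock_office)}

== RESULT ==
["at(office)", "have(k2)", "key_at(k2,dock)", "open(d_dock_kitchen)", "open(d_dock_office)"]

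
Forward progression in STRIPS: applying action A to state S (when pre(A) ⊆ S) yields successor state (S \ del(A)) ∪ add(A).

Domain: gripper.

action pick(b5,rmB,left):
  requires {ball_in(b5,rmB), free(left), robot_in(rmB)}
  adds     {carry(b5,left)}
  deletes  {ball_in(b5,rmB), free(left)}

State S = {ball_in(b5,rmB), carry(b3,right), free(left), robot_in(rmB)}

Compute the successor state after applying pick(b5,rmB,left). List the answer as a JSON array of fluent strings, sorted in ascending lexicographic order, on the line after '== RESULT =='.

Progress:
  pre ⊆ S: {ball_in(b5,rmB), free(left), robot_in(rmB)} ⊆ S  — applicable
  S \ del = {carry(b3,right), robot_in(rmB)}
  ∪ add   = {carry(b3,right), carry(b5,left), robot_in(rmB)}

== RESULT ==
["carry(b3,right)", "carry(b5,left)", "robot_in(rmB)"]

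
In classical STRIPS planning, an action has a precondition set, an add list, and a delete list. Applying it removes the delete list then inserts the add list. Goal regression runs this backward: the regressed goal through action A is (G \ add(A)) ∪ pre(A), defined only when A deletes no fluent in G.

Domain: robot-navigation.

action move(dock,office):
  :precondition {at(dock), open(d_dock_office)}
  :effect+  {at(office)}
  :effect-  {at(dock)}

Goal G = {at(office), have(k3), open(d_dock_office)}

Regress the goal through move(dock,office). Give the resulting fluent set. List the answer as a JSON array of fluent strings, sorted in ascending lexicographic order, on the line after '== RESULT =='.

Regress:
  G ∩ del = {}  (empty — regression defined)
  G \ add = {at(office), have(k3), open(d_dock_office)} \ {at(office)} = {have(k3), open(d_dock_office)}
  ∪ pre   = {have(k3), open(d_dock_office)} ∪ {at(dock), open(d_dock_office)}
          = {at(dock), have(k3), open(d_dock_office)}

== RESULT ==
["at(dock)", "have(k3)", "open(d_dock_office)"]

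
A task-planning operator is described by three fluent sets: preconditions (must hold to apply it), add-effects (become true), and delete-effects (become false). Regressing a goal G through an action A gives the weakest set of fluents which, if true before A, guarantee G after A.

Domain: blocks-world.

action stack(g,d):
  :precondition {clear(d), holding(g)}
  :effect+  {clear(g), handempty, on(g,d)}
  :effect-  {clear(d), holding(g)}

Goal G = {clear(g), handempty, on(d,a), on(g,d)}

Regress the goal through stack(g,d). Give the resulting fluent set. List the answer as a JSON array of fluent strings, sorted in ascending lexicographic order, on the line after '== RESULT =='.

Compute (G \ add) ∪ pre:
  G ∩ del = {}  (empty — regression defined)
  G \ add = {clear(g), handempty, on(d,a), on(g,d)} \ {clear(g), handempty, on(g,d)} = {on(d,a)}
  ∪ pre   = {on(d,a)} ∪ {clear(d), holding(g)}
          = {clear(d), holding(g), on(d,a)}

== RESULT ==
["clear(d)", "holding(g)", "on(d,a)"]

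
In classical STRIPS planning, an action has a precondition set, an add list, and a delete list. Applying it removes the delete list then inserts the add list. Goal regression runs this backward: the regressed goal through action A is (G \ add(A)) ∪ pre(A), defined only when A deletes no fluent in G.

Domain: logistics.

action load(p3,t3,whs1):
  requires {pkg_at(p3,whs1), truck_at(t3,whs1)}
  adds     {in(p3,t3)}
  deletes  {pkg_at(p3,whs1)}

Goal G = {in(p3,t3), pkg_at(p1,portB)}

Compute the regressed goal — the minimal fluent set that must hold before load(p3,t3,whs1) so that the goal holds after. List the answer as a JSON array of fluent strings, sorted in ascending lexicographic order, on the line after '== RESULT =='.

Regress:
  G ∩ del = {}  (empty — regression defined)
  G \ add = {in(p3,t3), pkg_at(p1,portB)} \ {in(p3,t3)} = {pkg_at(p1,portB)}
  ∪ pre   = {pkg_at(p1,portB)} ∪ {pkg_at(p3,whs1), truck_at(t3,whs1)}
          = {pkg_at(p1,portB), pkg_at(p3,whs1), truck_at(t3,whs1)}

== RESULT ==
["pkg_at(p1,portB)", "pkg_at(p3,whs1)", "truck_at(t3,whs1)"]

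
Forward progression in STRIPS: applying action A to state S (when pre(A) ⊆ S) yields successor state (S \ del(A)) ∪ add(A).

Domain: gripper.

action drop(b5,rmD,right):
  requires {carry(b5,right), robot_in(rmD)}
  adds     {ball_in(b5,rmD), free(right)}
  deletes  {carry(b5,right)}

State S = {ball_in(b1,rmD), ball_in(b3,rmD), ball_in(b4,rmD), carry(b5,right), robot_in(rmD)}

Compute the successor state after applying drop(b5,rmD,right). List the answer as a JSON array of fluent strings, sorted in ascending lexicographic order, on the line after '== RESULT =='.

Compute (S \ del) ∪ add:
  pre ⊆ S: {carry(b5,right), robot_in(rmD)} ⊆ S  — applicable
  S \ del = {ball_in(b1,rmD), ball_in(b3,rmD), ball_in(b4,rmD), robot_in(rmD)}
  ∪ add   = {ball_in(b1,rmD), ball_in(b3,rmD), ball_in(b4,rmD), ball_in(b5,rmD), free(right), robot_in(rmD)}

== RESULT ==
["ball_in(b1,rmD)", "ball_in(b3,rmD)", "ball_in(b4,rmD)", "ball_in(b5,rmD)", "free(right)", "robot_in(rmD)"]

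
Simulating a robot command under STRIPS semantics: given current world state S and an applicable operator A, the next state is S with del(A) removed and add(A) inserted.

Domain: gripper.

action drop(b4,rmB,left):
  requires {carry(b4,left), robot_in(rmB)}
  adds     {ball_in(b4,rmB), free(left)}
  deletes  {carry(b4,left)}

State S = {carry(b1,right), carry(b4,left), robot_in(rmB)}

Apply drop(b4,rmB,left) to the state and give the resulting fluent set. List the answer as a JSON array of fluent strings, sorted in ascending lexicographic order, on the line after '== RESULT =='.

Compute (S \ del) ∪ add:
  pre ⊆ S: {carry(b4,left), robot_in(rmB)} ⊆ S  — applicable
  S \ del = {carry(b1,right), robot_in(rmB)}
  ∪ add   = {ball_in(b4,rmB), carry(b1,right), free(left), robot_in(rmB)}

== RESULT ==
["ball_in(b4,rmB)", "carry(b1,right)", "free(left)", "robot_in(rmB)"]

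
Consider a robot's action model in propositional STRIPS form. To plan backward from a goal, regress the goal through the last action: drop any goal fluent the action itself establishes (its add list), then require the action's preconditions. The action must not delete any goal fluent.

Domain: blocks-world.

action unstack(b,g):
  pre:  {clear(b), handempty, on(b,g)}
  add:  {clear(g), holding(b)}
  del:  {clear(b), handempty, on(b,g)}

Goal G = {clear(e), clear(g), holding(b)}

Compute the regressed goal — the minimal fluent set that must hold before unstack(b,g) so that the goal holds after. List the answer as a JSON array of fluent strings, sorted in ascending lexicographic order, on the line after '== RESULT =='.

Regress:
  G ∩ del = {}  (empty — regression defined)
  G \ add = {clear(e), clear(g), holding(b)} \ {clear(g), holding(b)} = {clear(e)}
  ∪ pre   = {clear(e)} ∪ {clear(b), handempty, on(b,g)}
          = {clear(b), clear(e), handempty, on(b,g)}

== RESULT ==
["clear(b)", "clear(e)", "handempty", "on(b,g)"]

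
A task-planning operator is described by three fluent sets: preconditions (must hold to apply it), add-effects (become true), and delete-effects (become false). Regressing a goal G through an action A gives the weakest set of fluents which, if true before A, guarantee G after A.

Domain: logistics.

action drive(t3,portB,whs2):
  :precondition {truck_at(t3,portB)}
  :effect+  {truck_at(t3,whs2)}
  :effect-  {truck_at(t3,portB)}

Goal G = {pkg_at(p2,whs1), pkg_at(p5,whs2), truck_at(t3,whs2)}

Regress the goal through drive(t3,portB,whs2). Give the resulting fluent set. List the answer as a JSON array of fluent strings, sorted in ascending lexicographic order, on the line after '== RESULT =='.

Compute (G \ add) ∪ pre:
  G ∩ del = {}  (empty — regression defined)
  G \ add = {pkg_at(p2,whs1), pkg_at(p5,whs2), truck_at(t3,whs2)} \ {truck_at(t3,whs2)} = {pkg_at(p2,whs1), pkg_at(p5,whs2)}
  ∪ pre   = {pkg_at(p2,whs1), pkg_at(p5,whs2)} ∪ {truck_at(t3,portB)}
          = {pkg_at(p2,whs1), pkg_at(p5,whs2), truck_at(t3,portB)}

== RESULT ==
["pkg_at(p2,whs1)", "pkg_at(p5,whs2)", "truck_at(t3,portB)"]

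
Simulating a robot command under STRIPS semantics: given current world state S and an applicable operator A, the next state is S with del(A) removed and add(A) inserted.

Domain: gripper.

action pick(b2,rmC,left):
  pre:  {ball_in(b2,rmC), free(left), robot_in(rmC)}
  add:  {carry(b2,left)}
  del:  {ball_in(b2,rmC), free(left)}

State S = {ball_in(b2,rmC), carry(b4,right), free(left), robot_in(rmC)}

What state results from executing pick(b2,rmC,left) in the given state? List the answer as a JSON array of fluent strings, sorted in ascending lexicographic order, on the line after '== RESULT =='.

Compute (S \ del) ∪ add:
  pre ⊆ S: {ball_in(b2,rmC), free(left), robot_in(rmC)} ⊆ S  — applicable
  S \ del = {carry(b4,right), robot_in(rmC)}
  ∪ add   = {carry(b2,left), carry(b4,right), robot_in(rmC)}

== RESULT ==
["carry(b2,left)", "carry(b4,right)", "robot_in(rmC)"]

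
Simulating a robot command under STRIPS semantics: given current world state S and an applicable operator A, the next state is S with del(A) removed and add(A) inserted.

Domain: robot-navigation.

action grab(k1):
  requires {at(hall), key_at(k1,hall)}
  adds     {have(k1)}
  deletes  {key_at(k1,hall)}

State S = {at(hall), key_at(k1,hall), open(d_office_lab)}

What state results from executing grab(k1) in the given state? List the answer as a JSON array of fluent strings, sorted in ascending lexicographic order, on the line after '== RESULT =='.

Progress:
  pre ⊆ S: {at(hall), key_at(k1,hall)} ⊆ S  — applicable
  S \ del = {at(hall), open(d_office_lab)}
  ∪ add   = {at(hall), have(k1), open(d_office_lab)}

== RESULT ==
["at(hall)", "have(k1)", "open(d_office_lab)"]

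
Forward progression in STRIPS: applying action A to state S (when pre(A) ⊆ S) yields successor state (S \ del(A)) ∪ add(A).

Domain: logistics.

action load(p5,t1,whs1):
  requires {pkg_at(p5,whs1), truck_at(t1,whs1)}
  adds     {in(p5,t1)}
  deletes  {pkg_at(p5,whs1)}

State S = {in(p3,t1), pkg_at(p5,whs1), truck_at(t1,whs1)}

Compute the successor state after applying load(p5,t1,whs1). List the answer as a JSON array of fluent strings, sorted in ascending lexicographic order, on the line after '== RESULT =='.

Progress:
  pre ⊆ S: {pkg_at(p5,whs1), truck_at(t1,whs1)} ⊆ S  — applicable
  S \ del = {in(p3,t1), truck_at(t1,whs1)}
  ∪ add   = {in(p3,t1), in(p5,t1), truck_at(t1,whs1)}

== RESULT ==
["in(p3,t1)", "in(p5,t1)", "truck_at(t1,whs1)"]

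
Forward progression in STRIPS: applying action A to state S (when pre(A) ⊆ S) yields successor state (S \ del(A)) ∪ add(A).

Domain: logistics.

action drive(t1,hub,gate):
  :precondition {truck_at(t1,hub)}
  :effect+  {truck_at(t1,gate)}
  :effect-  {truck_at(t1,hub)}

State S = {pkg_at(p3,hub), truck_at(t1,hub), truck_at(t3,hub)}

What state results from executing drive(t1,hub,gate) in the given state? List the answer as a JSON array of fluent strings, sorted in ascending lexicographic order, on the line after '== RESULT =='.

Compute (S \ del) ∪ add:
  pre ⊆ S: {truck_at(t1,hub)} ⊆ S  — applicable
  S \ del = {pkg_at(p3,hub), truck_at(t3,hub)}
  ∪ add   = {pkg_at(p3,hub), truck_at(t1,gate), truck_at(t3,hub)}

== RESULT ==
["pkg_at(p3,hub)", "truck_at(t1,gate)", "truck_at(t3,hub)"]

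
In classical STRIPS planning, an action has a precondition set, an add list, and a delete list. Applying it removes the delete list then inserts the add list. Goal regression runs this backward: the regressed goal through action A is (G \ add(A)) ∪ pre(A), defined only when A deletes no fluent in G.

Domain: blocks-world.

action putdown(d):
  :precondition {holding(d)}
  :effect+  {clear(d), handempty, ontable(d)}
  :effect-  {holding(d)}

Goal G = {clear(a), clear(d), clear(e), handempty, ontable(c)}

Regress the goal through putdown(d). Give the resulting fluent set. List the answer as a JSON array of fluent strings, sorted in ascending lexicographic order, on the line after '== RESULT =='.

Compute (G \ add) ∪ pre:
  G ∩ del = {}  (empty — regression defined)
  G \ add = {clear(a), clear(d), clear(e), handempty, ontable(c)} \ {clear(d), handempty, ontable(d)} = {clear(a), clear(e), ontable(c)}
  ∪ pre   = {clear(a), clear(e), ontable(c)} ∪ {holding(d)}
          = {clear(a), clear(e), holding(d), ontable(c)}

== RESULT ==
["clear(a)", "clear(e)", "holding(d)", "ontable(c)"]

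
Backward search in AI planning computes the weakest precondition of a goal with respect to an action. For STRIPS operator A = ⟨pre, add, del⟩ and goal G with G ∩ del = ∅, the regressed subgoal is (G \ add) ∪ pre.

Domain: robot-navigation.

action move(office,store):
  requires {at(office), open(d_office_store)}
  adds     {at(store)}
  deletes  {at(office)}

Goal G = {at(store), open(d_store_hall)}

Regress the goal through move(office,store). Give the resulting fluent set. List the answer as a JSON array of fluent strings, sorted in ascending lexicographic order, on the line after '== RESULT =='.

Compute (G \ add) ∪ pre:
  G ∩ del = {}  (empty — regression defined)
  G \ add = {at(store), open(d_store_hall)} \ {at(store)} = {open(d_store_hall)}
  ∪ pre   = {open(d_store_hall)} ∪ {at(office), open(d_office_store)}
          = {at(office), open(d_office_store), open(d_store_hall)}

== RESULT ==
["at(office)", "open(d_office_store)", "open(d_store_hall)"]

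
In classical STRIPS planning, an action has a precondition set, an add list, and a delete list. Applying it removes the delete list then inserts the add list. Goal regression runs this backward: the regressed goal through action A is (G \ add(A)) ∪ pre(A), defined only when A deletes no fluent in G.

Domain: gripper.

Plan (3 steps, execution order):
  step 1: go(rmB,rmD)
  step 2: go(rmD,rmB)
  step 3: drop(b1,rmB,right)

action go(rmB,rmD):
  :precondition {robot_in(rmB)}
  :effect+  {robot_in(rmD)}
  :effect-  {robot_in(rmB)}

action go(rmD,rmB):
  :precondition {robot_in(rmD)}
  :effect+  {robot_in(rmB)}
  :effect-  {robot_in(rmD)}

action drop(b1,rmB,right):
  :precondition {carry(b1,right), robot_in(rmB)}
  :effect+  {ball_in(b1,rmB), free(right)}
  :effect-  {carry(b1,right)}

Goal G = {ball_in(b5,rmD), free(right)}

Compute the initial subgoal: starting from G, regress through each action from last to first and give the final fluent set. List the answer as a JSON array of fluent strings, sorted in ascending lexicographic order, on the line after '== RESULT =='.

Work backward from the goal:
  through step 3 (drop(b1,rmB,right)): drop {free(right)}, keep {ball_in(b5,rmD)}, require {carry(b1,right), robot_in(rmB)}
    → {ball_in(b5,rmD), carry(b1,right), robot_in(rmB)}
  through step 2 (go(rmD,rmB)): drop {robot_in(rmB)}, keep {ball_in(b5,rmD), carry(b1,right)}, require {robot_in(rmD)}
    → {ball_in(b5,rmD), carry(b1,right), robot_in(rmD)}
  through step 1 (go(rmB,rmD)): drop {robot_in(rmD)}, keep {ball_in(b5,rmD), carry(b1,right)}, require {robot_in(rmB)}
    → {ball_in(b5,rmD), carry(b1,right), robot_in(rmB)}

== RESULT ==
["ball_in(b5,rmD)", "carry(b1,right)", "robot_in(rmB)"]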